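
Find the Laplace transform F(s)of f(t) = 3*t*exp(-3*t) 3/(s + 3)^2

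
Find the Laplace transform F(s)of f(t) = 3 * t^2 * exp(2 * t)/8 3/(4 * (s - 2)^3)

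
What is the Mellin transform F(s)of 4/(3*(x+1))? 4*pi*csc(pi*s)/3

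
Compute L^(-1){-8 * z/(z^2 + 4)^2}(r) -2 * r * sin(2 * r)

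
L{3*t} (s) 3/s^2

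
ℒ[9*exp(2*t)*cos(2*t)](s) 9*(s - 2)/((s - 2)^2 + 4)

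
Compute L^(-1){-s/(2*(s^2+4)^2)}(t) -t*sin(2*t)/8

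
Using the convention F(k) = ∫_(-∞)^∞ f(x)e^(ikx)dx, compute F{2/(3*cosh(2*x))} pi/(3*cosh(pi*k/4))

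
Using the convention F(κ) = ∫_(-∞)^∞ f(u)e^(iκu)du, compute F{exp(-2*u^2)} sqrt(2)*sqrt(pi)*exp(-κ^2/8)/2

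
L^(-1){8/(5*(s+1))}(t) 8*exp(-t)/5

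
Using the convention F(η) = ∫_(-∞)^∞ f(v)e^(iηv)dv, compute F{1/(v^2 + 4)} pi*exp(-2*Abs(η))/2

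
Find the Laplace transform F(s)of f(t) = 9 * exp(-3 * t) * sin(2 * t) 18/((s + 3)^2 + 4)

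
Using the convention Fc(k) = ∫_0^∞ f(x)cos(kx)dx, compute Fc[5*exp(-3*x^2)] 5*sqrt(3)*sqrt(pi)*exp(-k^2/12)/6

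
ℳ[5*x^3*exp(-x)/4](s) 5*gamma(s + 3)/4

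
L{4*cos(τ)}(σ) 4*σ/(σ^2 + 1)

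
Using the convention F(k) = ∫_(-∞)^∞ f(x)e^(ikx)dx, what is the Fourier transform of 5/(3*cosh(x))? 5*pi/(3*cosh(pi*k/2))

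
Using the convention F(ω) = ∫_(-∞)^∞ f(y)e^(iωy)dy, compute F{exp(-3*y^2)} sqrt(3)*sqrt(pi)*exp(-ω^2/12)/3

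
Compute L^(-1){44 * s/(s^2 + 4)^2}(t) 11 * t * sin(2 * t)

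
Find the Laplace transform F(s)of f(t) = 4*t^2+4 4/s+8/s^3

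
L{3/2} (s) 3/ (2*s)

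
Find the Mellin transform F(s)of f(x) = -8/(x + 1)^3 -4*pi*(s - 2)*(s - 1)/sin(pi*s)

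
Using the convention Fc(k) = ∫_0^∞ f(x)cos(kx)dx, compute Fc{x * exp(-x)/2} (1 - k^2)/(2 * (k^2 + 1)^2)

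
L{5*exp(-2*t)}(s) 5/(s + 2)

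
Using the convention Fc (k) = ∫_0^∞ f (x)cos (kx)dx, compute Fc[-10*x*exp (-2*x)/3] 10*(k^2 - 4)/ (3*(k^2 + 4)^2)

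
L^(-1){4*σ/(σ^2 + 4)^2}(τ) τ*sin(2*τ)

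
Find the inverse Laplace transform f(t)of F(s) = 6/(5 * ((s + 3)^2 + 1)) 6 * exp(-3 * t) * sin(t)/5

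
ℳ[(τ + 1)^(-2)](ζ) (-pi*ζ + pi)/sin(pi*ζ)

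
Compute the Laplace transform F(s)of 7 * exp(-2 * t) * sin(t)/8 7/(8 * ((s + 2)^2 + 1))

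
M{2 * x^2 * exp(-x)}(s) 2 * gamma(s + 2)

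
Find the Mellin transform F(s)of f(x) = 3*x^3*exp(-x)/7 3*gamma(s+3)/7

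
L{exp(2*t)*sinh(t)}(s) 1/((s - 2)^2-1)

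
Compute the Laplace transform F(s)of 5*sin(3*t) 15/(s^2 + 9)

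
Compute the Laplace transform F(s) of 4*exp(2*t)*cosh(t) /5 4*(s - 2) /(5*((s - 2) ^2 - 1) ) 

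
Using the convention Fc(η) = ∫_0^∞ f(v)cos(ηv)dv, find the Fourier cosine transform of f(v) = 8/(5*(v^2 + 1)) 4*pi*exp(-η)/5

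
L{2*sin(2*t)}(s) 4/(s^2 + 4)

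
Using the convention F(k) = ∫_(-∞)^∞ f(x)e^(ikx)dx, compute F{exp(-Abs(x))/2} 1/(k^2+1)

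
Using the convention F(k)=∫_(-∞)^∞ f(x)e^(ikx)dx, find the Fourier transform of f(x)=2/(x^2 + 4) pi*exp(-2*Abs(k))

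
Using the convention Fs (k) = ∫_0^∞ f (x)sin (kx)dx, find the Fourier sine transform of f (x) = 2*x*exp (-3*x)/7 12*k/ (7*(k^2 + 9)^2)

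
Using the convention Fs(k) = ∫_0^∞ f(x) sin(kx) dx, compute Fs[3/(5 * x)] 3 * pi/10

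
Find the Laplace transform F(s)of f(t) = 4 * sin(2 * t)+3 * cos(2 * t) 3 * s/(s^2+4)+8/(s^2+4)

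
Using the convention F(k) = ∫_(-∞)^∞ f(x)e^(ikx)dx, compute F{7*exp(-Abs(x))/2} 7/(k^2+1)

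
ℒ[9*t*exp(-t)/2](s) 9/(2*(s + 1)^2)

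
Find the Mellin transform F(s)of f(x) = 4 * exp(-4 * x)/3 2^(2 - 2 * s) * gamma(s)/3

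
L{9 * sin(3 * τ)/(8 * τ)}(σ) 9 * atan(3/σ)/8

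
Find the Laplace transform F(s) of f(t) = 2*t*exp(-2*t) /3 2/(3*(s+2) ^2) 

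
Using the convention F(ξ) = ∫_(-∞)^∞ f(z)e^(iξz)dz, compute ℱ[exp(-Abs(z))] 2/(ξ^2 + 1)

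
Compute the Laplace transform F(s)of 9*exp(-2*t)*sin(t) 9/((s + 2)^2 + 1)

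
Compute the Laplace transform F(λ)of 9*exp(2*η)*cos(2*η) 9*(λ - 2)/((λ - 2)^2+4)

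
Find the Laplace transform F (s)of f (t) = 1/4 1/ (4 * s)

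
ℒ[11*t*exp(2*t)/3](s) 11/(3*(s - 2)^2)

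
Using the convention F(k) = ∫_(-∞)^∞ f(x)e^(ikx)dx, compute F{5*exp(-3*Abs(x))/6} 5/(k^2+9)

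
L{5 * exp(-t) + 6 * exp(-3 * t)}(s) 6/(s + 3) + 5/(s + 1)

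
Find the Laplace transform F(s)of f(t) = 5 5/s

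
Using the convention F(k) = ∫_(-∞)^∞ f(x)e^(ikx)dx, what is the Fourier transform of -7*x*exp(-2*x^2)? -7*sqrt(2)*I*sqrt(pi)*k*exp(-k^2/8)/8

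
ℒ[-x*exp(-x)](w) -1/(w + 1)^2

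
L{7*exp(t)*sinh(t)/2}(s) 7/(2*s*(s - 2))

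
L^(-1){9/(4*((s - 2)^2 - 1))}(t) 9*exp(2*t)*sinh(t)/4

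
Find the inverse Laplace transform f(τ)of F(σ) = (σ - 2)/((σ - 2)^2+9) exp(2*τ)*cos(3*τ)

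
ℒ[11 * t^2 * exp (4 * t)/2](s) 11/ (s - 4)^3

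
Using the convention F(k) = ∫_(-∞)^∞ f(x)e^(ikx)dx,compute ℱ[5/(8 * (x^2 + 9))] 5 * pi * exp(-3 * Abs(k))/24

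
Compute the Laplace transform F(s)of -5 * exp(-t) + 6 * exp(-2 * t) 6/(s + 2)-5/(s + 1)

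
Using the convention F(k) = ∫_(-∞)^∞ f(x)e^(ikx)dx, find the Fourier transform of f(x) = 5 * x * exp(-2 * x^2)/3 5 * sqrt(2) * I * sqrt(pi) * k * exp(-k^2/8)/24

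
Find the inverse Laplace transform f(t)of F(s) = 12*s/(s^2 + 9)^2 2*t*sin(3*t)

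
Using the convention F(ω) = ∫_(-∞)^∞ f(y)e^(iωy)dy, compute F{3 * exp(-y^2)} 3 * sqrt(pi) * exp(-ω^2/4)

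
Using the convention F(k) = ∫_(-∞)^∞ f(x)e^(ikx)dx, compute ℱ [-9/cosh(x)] -9*pi/cosh(pi*k/2)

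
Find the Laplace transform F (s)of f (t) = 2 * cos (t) 2 * s/ (s^2 + 1)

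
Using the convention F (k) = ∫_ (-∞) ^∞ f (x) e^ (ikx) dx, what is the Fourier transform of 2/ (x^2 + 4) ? pi*exp (-2*Abs (k) ) 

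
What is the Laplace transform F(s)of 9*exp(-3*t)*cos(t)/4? 9*(s + 3)/(4*((s + 3)^2 + 1))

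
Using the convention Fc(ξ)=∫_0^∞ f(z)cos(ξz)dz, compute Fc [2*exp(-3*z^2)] sqrt(3)*sqrt(pi)*exp(-ξ^2/12)/3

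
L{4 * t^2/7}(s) 8/(7 * s^3)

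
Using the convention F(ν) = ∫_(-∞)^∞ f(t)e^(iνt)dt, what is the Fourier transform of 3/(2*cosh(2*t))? 3*pi/(4*cosh(pi*ν/4))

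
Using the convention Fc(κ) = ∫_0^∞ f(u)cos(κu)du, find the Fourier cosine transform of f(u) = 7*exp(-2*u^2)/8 7*sqrt(2)*sqrt(pi)*exp(-κ^2/8)/32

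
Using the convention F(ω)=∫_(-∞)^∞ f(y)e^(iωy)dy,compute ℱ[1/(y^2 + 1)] pi * exp(-Abs(ω))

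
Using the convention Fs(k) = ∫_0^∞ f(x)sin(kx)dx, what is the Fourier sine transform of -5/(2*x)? -5*pi/4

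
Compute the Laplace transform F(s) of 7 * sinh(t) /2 7/(2 * (s^2 - 1) ) 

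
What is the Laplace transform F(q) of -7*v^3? -42/q^4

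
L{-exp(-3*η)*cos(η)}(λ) (-λ - 3)/((λ + 3)^2 + 1)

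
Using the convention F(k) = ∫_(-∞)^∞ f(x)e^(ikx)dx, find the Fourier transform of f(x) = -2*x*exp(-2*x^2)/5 -sqrt(2)*I*sqrt(pi)*k*exp(-k^2/8)/20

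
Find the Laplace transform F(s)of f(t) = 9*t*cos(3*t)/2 9*(s^2 - 9)/(2*(s^2 + 9)^2)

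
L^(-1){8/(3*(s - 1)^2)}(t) 8*t*exp(t)/3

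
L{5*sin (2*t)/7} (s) 10/ (7*(s^2 + 4))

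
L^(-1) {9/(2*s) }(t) 9/2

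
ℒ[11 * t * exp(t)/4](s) 11/(4 * (s - 1)^2)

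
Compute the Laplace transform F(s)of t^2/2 s^(-3)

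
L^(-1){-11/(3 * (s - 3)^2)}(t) -11 * t * exp(3 * t)/3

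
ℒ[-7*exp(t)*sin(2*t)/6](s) -7/(3*(s - 1)^2 + 12)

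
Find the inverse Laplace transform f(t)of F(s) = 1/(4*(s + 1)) exp(-t)/4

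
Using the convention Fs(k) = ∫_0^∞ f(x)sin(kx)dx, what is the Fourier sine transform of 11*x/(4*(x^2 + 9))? 11*pi*exp(-3*k)/8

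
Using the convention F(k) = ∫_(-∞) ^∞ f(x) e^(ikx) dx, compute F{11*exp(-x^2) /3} 11*sqrt(pi)*exp(-k^2/4) /3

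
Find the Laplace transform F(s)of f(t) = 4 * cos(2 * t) 4 * s/(s^2 + 4)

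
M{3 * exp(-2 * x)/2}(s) 3 * gamma(s)/(2 * 2^s)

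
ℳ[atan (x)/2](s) -pi*sec (pi*s/2)/ (4*s)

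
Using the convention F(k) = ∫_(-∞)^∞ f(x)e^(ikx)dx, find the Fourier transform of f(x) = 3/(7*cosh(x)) 3*pi/(7*cosh(pi*k/2))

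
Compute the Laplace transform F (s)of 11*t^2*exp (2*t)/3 22/ (3*(s - 2)^3)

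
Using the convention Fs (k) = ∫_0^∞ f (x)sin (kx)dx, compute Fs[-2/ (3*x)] -pi/3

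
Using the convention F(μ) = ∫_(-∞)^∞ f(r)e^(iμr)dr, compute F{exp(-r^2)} sqrt(pi) * exp(-μ^2/4)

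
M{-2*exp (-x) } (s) -2*gamma (s) 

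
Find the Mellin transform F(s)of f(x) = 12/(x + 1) 12*pi*csc(pi*s)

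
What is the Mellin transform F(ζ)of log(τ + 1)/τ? -pi*csc(pi*ζ)/(ζ - 1)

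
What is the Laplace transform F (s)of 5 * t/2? 5/ (2 * s^2)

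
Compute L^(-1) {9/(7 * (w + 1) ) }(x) 9 * exp(-x) /7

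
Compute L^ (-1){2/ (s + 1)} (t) 2*exp (-t)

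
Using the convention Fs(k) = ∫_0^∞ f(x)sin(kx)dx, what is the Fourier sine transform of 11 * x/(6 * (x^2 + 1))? 11 * pi * exp(-k)/12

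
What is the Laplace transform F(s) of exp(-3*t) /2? 1/(2*(s + 3) ) 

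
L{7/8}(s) 7/(8*s)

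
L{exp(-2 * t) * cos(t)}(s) (s+2)/((s+2)^2+1)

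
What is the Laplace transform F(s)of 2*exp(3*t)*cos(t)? 2*(s - 3)/((s - 3)^2 + 1)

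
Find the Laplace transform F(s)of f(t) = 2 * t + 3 3/s + 2/s^2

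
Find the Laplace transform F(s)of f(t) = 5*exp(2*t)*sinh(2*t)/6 5/(3*s*(s - 4))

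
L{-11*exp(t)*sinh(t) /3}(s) -11/(3*s*(s - 2) ) 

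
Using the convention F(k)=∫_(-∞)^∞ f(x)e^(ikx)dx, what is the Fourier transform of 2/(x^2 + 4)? pi * exp(-2 * Abs(k))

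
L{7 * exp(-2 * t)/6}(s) 7/(6 * (s + 2))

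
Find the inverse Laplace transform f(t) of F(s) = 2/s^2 2 * t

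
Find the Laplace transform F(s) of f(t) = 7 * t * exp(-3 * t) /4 7/(4 * (s + 3) ^2) 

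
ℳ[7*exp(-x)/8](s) 7*gamma(s)/8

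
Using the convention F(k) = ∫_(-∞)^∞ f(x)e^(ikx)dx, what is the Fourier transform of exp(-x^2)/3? sqrt(pi)*exp(-k^2/4)/3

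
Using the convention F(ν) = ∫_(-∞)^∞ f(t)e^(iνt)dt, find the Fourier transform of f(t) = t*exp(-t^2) I*sqrt(pi)*ν*exp(-ν^2/4)/2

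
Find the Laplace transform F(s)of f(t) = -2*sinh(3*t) -6/(s^2 - 9)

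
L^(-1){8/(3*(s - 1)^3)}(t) 4*t^2*exp(t)/3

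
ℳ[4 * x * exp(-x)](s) 4 * gamma(s + 1)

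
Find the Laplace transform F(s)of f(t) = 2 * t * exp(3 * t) 2/(s - 3)^2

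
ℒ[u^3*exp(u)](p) 6/(p - 1)^4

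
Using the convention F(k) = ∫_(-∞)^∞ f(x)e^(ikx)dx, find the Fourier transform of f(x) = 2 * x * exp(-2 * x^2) sqrt(2) * I * sqrt(pi) * k * exp(-k^2/8)/4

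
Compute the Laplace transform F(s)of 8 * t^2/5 16/(5 * s^3)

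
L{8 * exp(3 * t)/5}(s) 8/(5 * (s - 3))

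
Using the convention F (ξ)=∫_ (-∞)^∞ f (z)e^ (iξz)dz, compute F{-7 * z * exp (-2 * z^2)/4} -7 * sqrt (2) * I * sqrt (pi) * ξ * exp (-ξ^2/8)/32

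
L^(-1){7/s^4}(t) 7*t^3/6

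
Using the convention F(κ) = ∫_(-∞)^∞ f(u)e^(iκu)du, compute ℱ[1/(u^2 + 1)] pi*exp(-Abs(κ))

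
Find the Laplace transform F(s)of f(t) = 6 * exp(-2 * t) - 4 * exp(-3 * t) 6/(s + 2) - 4/(s + 3)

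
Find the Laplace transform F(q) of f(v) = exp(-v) 1/(q + 1) 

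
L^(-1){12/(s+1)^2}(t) 12*t*exp(-t)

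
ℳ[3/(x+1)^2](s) -3*pi*(s - 1)/sin(pi*s)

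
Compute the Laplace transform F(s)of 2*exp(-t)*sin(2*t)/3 4/(3*((s+1)^2+4))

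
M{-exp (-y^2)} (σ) -gamma (σ/2)/2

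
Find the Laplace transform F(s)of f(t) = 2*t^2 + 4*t 4/s^2 + 4/s^3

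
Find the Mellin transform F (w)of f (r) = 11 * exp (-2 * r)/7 11 * gamma (w)/ (7 * 2^w)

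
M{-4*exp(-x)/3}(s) -4*gamma(s)/3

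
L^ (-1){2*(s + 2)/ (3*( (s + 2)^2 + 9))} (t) 2*exp (-2*t)*cos (3*t)/3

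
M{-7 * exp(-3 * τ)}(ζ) -7 * gamma(ζ)/3^ζ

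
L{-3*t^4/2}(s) -36/s^5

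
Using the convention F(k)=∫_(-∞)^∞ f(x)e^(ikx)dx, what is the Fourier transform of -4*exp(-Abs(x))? -8/(k^2 + 1)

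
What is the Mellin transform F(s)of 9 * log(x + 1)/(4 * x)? -9 * pi * csc(pi * s)/(4 * s - 4)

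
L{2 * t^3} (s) 12/s^4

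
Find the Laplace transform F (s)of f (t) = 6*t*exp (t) 6/ (s - 1)^2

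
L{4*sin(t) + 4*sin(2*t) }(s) 8/(s^2 + 4) + 4/(s^2 + 1) 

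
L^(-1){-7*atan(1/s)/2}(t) -7*sin(t)/(2*t)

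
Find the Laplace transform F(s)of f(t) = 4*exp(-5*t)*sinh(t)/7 4/(7*((s + 5)^2 - 1))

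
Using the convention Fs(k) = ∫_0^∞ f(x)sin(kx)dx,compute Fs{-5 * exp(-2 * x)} -5 * k/(k^2 + 4)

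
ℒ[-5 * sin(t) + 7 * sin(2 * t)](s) 14/(s^2 + 4) - 5/(s^2 + 1)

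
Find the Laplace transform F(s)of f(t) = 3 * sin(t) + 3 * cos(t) 3 * s/(s^2 + 1) + 3/(s^2 + 1)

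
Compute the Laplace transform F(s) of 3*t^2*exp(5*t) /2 3/(s - 5) ^3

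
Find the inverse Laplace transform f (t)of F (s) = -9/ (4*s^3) -9*t^2/8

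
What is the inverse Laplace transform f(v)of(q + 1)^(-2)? v * exp(-v)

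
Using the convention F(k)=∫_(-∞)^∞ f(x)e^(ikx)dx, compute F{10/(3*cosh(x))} 10*pi/(3*cosh(pi*k/2))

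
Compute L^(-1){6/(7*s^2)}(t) 6*t/7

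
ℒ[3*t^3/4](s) 9/(2*s^4)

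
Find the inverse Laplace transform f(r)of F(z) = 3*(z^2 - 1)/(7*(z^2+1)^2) 3*r*cos(r)/7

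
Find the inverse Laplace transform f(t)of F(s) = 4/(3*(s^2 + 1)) 4*sin(t)/3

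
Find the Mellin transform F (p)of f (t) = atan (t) -pi*sec (pi*p/2)/ (2*p)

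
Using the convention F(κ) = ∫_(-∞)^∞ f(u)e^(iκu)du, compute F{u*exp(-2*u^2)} sqrt(2)*I*sqrt(pi)*κ*exp(-κ^2/8)/8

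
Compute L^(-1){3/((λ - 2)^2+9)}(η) exp(2*η)*sin(3*η)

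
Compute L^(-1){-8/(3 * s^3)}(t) -4 * t^2/3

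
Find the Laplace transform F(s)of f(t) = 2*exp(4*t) 2/(s - 4)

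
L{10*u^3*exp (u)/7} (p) 60/ (7*(p - 1)^4)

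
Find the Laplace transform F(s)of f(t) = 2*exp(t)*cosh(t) 2*(s - 1)/(s*(s - 2))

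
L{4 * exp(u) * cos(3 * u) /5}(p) 4 * (p - 1) /(5 * ((p - 1) ^2+9) ) 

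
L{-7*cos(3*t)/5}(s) -7*s/(5*s^2 + 45)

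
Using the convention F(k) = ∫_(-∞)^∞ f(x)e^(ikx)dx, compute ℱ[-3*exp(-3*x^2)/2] -sqrt(3)*sqrt(pi)*exp(-k^2/12)/2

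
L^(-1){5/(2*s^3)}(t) 5*t^2/4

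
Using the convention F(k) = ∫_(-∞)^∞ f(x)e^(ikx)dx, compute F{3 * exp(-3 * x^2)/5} sqrt(3) * sqrt(pi) * exp(-k^2/12)/5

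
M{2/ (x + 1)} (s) 2 * pi * csc (pi * s)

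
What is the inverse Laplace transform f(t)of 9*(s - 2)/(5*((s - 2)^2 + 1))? 9*exp(2*t)*cos(t)/5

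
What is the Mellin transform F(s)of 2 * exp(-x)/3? 2 * gamma(s)/3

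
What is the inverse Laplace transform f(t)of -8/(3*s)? -8/3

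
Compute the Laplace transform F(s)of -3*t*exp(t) -3/(s - 1)^2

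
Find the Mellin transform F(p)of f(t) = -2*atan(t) pi*sec(pi*p/2)/p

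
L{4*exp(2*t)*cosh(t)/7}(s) 4*(s - 2)/(7*((s - 2)^2 - 1))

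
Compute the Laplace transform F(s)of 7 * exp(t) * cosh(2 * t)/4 7 * (s - 1)/(4 * ((s - 1)^2 - 4))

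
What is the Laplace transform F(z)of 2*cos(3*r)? 2*z/(z^2+9)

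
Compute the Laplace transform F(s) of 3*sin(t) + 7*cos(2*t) 7*s/(s^2 + 4) + 3/(s^2 + 1) 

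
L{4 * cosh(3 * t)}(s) 4 * s/(s^2 - 9)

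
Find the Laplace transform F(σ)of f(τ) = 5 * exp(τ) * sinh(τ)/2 5/(2 * σ * (σ - 2))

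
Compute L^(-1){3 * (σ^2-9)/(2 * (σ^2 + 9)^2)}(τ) 3 * τ * cos(3 * τ)/2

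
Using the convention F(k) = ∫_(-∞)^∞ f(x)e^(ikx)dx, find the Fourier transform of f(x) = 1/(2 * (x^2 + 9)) pi * exp(-3 * Abs(k))/6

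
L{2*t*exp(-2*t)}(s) 2/(s + 2)^2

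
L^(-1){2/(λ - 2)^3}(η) η^2 * exp(2 * η)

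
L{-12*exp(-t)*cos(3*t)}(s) 12*(-s - 1)/((s + 1)^2 + 9)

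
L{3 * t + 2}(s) 2/s + 3/s^2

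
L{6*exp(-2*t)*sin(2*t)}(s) 12/((s + 2)^2 + 4)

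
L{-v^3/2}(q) -3/q^4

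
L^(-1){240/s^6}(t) 2*t^5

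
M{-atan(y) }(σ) pi * sec(pi * σ/2) /(2 * σ) 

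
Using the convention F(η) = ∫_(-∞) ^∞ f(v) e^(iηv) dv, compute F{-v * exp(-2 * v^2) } -sqrt(2) * I * sqrt(pi) * η * exp(-η^2/8) /8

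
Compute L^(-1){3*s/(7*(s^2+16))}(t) 3*cos(4*t)/7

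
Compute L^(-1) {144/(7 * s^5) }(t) 6 * t^4/7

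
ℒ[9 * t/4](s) 9/(4 * s^2)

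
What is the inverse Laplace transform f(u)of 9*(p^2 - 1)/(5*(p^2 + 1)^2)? 9*u*cos(u)/5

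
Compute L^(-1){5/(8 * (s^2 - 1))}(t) 5 * sinh(t)/8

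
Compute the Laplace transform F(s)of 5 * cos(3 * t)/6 5 * s/(6 * (s^2 + 9))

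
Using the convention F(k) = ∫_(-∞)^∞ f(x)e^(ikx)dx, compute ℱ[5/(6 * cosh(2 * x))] 5 * pi/(12 * cosh(pi * k/4))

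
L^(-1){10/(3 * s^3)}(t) 5 * t^2/3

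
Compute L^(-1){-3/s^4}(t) -t^3/2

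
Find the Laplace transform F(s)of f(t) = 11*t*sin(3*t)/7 66*s/(7*(s^2 + 9)^2)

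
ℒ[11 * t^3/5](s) 66/(5 * s^4)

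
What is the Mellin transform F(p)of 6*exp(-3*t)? 6*gamma(p)/3^p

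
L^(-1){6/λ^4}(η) η^3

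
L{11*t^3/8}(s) 33/(4*s^4)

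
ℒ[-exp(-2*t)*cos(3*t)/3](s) (-s - 2)/(3*((s + 2)^2 + 9))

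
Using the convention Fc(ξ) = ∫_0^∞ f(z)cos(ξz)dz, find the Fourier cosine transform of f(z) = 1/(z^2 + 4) pi*exp(-2*ξ)/4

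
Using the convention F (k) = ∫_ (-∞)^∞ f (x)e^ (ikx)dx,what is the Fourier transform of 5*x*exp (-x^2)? 5*I*sqrt (pi)*k*exp (-k^2/4)/2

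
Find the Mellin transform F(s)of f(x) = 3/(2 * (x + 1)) 3 * pi * csc(pi * s)/2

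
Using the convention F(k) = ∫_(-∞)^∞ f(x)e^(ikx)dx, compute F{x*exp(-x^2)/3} I*sqrt(pi)*k*exp(-k^2/4)/6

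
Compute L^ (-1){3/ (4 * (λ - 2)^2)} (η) 3 * η * exp (2 * η)/4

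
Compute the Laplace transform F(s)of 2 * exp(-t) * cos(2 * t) 2 * (s + 1)/((s + 1)^2 + 4)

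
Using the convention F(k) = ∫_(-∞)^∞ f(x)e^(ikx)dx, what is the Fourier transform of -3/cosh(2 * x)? -3 * pi/(2 * cosh(pi * k/4))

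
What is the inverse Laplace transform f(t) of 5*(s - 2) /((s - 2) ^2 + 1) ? 5*exp(2*t)*cos(t) 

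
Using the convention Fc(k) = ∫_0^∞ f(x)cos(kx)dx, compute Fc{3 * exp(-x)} 3/(k^2 + 1)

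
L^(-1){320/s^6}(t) 8*t^5/3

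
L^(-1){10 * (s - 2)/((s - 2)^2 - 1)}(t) 10 * exp(2 * t) * cosh(t)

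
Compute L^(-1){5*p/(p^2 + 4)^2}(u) 5*u*sin(2*u)/4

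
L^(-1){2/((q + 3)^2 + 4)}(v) exp(-3*v)*sin(2*v)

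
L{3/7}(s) 3/(7*s)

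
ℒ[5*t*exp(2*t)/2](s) 5/(2*(s - 2)^2)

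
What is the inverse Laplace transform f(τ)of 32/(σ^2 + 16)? 8 * sin(4 * τ)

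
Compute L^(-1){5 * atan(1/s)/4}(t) 5 * sin(t)/(4 * t)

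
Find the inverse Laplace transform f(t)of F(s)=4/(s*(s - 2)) 4*exp(t)*sinh(t)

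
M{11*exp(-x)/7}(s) 11*gamma(s)/7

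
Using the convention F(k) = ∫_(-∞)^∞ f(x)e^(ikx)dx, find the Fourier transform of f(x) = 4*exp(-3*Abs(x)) 24/(k^2 + 9)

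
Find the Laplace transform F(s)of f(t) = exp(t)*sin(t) 1/((s - 1)^2 + 1)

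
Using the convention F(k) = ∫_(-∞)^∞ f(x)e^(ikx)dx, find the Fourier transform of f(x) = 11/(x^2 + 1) 11 * pi * exp(-Abs(k))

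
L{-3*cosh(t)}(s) -3*s/(s^2-1)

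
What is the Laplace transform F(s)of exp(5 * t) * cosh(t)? (s - 5)/((s - 5)^2 - 1)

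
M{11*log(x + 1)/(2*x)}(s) -11*pi*csc(pi*s)/(2*s - 2)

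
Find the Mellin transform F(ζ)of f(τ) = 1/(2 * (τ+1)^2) (-pi * ζ+pi)/(2 * sin(pi * ζ))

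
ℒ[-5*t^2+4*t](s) 4/s^2 - 10/s^3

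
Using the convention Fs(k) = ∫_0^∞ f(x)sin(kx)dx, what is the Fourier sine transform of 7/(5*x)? 7*pi/10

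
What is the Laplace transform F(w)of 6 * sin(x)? 6/(w^2 + 1)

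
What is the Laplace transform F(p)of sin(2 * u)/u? atan(2/p)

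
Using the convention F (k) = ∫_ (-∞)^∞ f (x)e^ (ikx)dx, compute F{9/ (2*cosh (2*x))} 9*pi/ (4*cosh (pi*k/4))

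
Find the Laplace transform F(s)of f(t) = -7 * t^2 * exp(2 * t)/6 -7/(3 * (s - 2)^3)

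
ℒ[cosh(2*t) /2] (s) s/(2*(s^2 - 4) ) 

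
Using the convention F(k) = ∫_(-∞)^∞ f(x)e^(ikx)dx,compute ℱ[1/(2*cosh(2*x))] pi/(4*cosh(pi*k/4))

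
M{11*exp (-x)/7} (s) 11*gamma (s)/7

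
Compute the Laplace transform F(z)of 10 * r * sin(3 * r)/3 20 * z/(z^2 + 9)^2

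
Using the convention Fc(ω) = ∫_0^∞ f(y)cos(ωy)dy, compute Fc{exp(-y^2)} sqrt(pi)*exp(-ω^2/4)/2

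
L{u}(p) p^(-2)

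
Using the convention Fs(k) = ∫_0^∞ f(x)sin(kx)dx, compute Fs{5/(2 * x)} 5 * pi/4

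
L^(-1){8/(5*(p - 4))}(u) 8*exp(4*u)/5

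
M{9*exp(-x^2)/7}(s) 9*gamma(s/2)/14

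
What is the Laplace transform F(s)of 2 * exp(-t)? 2/(s + 1)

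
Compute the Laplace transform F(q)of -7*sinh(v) -7/(q^2 - 1)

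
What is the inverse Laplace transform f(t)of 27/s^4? 9 * t^3/2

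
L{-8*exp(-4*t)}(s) -8/(s + 4)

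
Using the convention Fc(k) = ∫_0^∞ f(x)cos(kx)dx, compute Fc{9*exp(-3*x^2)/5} 3*sqrt(3)*sqrt(pi)*exp(-k^2/12)/10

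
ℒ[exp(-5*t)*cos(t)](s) (s + 5)/((s + 5)^2 + 1)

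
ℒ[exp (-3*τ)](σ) 1/ (σ + 3)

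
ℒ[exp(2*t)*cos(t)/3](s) (s - 2)/(3*((s - 2)^2 + 1))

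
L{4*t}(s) 4/s^2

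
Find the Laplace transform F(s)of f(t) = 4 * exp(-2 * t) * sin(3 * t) 12/((s + 2)^2 + 9)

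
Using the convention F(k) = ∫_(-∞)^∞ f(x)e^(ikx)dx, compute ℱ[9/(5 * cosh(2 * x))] 9 * pi/(10 * cosh(pi * k/4))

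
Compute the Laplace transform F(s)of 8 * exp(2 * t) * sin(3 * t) 24/((s - 2)^2 + 9)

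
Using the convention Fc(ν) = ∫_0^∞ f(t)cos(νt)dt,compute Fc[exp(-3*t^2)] sqrt(3)*sqrt(pi)*exp(-ν^2/12)/6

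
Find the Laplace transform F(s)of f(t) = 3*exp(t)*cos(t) 3*(s - 1)/((s - 1)^2 + 1)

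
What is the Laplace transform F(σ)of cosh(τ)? σ/(σ^2 - 1)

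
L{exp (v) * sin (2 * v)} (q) 2/ ( (q - 1)^2 + 4)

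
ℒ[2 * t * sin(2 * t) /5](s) 8 * s/(5 * (s^2 + 4) ^2) 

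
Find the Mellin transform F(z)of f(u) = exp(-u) gamma(z)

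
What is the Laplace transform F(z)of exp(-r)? 1/(z+1)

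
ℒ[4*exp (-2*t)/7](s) 4/ (7*(s+2))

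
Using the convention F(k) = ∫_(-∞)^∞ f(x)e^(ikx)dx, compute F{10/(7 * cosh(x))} 10 * pi/(7 * cosh(pi * k/2))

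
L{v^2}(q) 2/q^3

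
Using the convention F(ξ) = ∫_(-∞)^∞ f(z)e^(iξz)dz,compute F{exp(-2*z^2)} sqrt(2)*sqrt(pi)*exp(-ξ^2/8)/2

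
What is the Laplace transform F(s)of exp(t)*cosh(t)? (s - 1)/(s*(s - 2))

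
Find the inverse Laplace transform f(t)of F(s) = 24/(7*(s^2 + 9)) 8*sin(3*t)/7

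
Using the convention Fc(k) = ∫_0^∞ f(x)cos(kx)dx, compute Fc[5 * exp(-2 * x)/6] 5/(3 * (k^2 + 4))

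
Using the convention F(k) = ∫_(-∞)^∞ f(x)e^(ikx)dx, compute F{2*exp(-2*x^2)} sqrt(2)*sqrt(pi)*exp(-k^2/8)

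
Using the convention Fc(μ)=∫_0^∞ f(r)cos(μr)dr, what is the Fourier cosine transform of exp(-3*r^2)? sqrt(3)*sqrt(pi)*exp(-μ^2/12)/6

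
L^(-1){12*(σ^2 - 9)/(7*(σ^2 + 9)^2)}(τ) 12*τ*cos(3*τ)/7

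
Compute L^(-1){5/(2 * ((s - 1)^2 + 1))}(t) 5 * exp(t) * sin(t)/2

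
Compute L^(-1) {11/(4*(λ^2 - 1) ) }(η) 11*sinh(η) /4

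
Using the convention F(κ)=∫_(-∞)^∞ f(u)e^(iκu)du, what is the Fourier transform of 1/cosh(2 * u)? pi/(2 * cosh(pi * κ/4))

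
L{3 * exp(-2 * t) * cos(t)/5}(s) 3 * (s + 2)/(5 * ((s + 2)^2 + 1))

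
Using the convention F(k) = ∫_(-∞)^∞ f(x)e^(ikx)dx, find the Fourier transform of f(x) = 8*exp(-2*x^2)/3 4*sqrt(2)*sqrt(pi)*exp(-k^2/8)/3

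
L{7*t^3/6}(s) 7/s^4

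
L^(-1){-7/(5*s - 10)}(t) -7*exp(2*t)/5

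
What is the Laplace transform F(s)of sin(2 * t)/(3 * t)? atan(2/s)/3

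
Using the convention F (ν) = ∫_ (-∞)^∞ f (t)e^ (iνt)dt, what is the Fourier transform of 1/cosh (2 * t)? pi/ (2 * cosh (pi * ν/4))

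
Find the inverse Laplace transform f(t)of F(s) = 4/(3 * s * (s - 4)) 2 * exp(2 * t) * sinh(2 * t)/3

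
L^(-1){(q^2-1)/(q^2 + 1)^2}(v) v*cos(v)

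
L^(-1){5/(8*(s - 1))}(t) 5*exp(t)/8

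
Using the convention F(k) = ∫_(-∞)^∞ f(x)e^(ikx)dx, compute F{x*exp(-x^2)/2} I*sqrt(pi)*k*exp(-k^2/4)/4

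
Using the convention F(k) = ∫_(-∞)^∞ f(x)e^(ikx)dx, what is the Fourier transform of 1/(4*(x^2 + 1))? pi*exp(-Abs(k))/4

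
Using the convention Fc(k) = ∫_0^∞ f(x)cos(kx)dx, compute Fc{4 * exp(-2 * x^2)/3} sqrt(2) * sqrt(pi) * exp(-k^2/8)/3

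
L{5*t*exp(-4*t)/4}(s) 5/(4*(s + 4)^2)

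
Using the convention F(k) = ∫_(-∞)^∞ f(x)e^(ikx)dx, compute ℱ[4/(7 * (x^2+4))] 2 * pi * exp(-2 * Abs(k))/7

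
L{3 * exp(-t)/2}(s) 3/(2 * (s + 1))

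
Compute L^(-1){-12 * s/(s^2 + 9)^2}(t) -2 * t * sin(3 * t)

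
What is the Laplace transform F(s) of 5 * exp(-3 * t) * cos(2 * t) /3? 5 * (s + 3) /(3 * ((s + 3) ^2 + 4) ) 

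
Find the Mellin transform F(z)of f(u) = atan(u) -pi * sec(pi * z/2)/(2 * z)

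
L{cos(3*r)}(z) z/(z^2 + 9)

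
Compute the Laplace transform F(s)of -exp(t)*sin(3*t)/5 -3/(5*(s - 1)^2+45)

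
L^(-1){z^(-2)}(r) r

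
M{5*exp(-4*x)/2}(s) 5*gamma(s)/(2*2^(2*s))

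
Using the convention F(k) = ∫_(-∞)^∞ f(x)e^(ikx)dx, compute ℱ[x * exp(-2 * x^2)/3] sqrt(2) * I * sqrt(pi) * k * exp(-k^2/8)/24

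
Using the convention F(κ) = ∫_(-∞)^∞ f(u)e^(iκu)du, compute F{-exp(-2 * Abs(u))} -4/(κ^2 + 4)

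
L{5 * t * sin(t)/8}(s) 5 * s/(4 * (s^2+1)^2)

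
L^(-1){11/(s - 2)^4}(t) 11*t^3*exp(2*t)/6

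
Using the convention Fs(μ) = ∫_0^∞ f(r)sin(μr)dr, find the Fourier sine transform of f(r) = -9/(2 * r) -9 * pi/4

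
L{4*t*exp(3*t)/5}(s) 4/(5*(s - 3)^2)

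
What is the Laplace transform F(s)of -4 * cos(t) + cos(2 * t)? s/(s^2 + 4) - 4 * s/(s^2 + 1)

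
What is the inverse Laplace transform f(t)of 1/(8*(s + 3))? exp(-3*t)/8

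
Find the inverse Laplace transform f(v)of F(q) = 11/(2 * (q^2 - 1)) 11 * sinh(v)/2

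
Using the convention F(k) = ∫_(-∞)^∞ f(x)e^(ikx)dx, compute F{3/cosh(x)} 3*pi/cosh(pi*k/2)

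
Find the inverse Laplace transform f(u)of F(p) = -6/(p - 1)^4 -u^3*exp(u)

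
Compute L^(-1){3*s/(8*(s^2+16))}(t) 3*cos(4*t)/8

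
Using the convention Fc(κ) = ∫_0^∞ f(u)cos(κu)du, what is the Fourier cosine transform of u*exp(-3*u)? (9 - κ^2)/(κ^2 + 9)^2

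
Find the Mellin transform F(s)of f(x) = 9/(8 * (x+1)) 9 * pi * csc(pi * s)/8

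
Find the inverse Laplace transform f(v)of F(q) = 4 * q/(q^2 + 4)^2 v * sin(2 * v)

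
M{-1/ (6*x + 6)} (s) -pi*csc (pi*s)/6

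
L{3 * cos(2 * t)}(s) 3 * s/(s^2+4)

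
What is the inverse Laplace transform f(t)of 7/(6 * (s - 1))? 7 * exp(t)/6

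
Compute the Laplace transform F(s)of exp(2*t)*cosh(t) (s - 2)/((s - 2)^2 - 1)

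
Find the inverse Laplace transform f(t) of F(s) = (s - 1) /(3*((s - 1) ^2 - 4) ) exp(t)*cosh(2*t) /3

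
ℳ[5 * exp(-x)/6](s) 5 * gamma(s)/6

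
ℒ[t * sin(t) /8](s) s/(4 * (s^2 + 1) ^2) 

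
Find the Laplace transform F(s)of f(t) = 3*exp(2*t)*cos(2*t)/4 3*(s - 2)/(4*((s - 2)^2 + 4))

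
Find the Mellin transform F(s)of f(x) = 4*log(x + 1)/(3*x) -4*pi*csc(pi*s)/(3*s - 3)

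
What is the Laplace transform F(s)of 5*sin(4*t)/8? 5/(2*(s^2+16))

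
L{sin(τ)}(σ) 1/(σ^2 + 1)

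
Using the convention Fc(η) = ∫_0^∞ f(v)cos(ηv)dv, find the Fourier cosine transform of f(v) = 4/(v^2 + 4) pi * exp(-2 * η)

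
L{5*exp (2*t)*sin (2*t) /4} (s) 5/ (2*( (s - 2) ^2+4) ) 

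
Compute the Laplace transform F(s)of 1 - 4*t 1/s - 4/s^2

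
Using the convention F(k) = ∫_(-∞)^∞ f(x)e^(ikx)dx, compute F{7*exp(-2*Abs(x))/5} 28/(5*(k^2 + 4))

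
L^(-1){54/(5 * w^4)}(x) 9 * x^3/5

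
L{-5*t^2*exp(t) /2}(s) -5/(s - 1) ^3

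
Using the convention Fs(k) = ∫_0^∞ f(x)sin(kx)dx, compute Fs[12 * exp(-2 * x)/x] 12 * atan(k/2)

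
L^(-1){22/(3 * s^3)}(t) 11 * t^2/3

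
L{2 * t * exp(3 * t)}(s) 2/(s - 3)^2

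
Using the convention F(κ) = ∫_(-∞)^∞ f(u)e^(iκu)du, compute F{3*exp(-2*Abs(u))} 12/(κ^2+4)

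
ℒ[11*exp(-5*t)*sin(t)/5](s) 11/(5*((s + 5)^2 + 1))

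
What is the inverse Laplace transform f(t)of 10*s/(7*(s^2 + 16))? 10*cos(4*t)/7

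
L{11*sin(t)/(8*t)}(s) 11*atan(1/s)/8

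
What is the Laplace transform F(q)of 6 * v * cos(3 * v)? 6 * (q^2 - 9)/(q^2 + 9)^2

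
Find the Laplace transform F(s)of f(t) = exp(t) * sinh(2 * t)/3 2/(3 * ((s - 1)^2-4))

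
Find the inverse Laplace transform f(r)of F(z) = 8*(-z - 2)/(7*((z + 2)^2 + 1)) -8*exp(-2*r)*cos(r)/7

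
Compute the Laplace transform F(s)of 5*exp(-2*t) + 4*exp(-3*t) 5/(s + 2) + 4/(s + 3)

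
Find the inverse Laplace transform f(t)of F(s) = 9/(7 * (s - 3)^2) 9 * t * exp(3 * t)/7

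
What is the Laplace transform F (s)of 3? 3/s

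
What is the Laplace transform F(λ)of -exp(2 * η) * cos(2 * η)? (2 - λ)/((λ - 2)^2+4)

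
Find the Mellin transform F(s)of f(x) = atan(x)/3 -pi*sec(pi*s/2)/(6*s)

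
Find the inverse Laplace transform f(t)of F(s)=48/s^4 8 * t^3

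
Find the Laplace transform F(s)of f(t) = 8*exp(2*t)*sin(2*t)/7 16/(7*((s - 2)^2 + 4))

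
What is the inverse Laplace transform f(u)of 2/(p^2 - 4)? sinh(2 * u)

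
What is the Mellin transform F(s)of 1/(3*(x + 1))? pi*csc(pi*s)/3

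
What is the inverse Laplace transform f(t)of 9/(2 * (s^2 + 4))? 9 * sin(2 * t)/4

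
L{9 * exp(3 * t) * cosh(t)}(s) 9 * (s - 3)/((s - 3)^2 - 1)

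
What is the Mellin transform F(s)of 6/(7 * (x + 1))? 6 * pi * csc(pi * s)/7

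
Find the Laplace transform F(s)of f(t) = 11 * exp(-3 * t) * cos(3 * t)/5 11 * (s + 3)/(5 * ((s + 3)^2 + 9))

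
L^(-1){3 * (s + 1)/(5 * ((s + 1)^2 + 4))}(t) 3 * exp(-t) * cos(2 * t)/5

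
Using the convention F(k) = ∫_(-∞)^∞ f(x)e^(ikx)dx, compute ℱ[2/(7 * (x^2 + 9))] 2 * pi * exp(-3 * Abs(k))/21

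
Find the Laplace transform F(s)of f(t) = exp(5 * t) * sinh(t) 1/((s - 5)^2 - 1)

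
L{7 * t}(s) 7/s^2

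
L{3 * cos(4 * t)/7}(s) 3 * s/(7 * (s^2 + 16))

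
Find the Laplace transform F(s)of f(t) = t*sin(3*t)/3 2*s/(s^2+9)^2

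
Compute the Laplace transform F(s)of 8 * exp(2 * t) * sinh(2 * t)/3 16/(3 * s * (s - 4))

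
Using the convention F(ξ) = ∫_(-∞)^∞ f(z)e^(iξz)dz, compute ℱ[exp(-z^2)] sqrt(pi) * exp(-ξ^2/4)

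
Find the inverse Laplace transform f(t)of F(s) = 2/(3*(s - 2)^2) 2*t*exp(2*t)/3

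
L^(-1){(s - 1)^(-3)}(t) t^2*exp(t)/2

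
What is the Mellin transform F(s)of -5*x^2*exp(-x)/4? -5*gamma(s+2)/4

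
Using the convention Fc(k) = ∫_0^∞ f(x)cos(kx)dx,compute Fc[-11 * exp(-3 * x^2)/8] -11 * sqrt(3) * sqrt(pi) * exp(-k^2/12)/48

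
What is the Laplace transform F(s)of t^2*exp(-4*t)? 2/(s + 4)^3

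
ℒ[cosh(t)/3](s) s/(3 * (s^2 - 1))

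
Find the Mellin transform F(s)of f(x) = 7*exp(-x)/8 7*gamma(s)/8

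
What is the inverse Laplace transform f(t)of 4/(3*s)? 4/3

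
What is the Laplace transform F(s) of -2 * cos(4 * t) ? -2 * s/(s^2+16) 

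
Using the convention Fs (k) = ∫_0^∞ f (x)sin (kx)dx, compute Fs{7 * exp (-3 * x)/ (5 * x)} 7 * atan (k/3)/5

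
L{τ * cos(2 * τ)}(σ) (σ^2-4)/(σ^2 + 4)^2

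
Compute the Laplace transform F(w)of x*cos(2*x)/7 (w^2 - 4)/(7*(w^2 + 4)^2)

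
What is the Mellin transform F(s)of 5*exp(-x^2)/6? 5*gamma(s/2)/12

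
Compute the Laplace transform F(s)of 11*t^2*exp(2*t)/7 22/(7*(s - 2)^3)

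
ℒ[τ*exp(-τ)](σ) (σ + 1)^(-2)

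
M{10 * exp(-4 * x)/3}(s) 10 * gamma(s)/(3 * 2^(2 * s))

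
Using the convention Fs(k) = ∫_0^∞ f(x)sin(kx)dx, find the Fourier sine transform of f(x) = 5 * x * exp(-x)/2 5 * k/(k^2 + 1)^2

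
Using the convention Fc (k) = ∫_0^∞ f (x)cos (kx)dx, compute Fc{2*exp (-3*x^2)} sqrt (3)*sqrt (pi)*exp (-k^2/12)/3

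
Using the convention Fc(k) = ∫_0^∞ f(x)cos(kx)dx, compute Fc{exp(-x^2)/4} sqrt(pi)*exp(-k^2/4)/8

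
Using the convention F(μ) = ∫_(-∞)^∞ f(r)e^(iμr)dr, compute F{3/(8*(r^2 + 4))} 3*pi*exp(-2*Abs(μ))/16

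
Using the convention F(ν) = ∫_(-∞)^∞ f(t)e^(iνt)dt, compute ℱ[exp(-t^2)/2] sqrt(pi)*exp(-ν^2/4)/2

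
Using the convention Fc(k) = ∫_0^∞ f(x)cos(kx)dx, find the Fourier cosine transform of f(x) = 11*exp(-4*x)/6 22/(3*(k^2+16))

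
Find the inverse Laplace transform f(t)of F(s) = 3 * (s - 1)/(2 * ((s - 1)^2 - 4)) 3 * exp(t) * cosh(2 * t)/2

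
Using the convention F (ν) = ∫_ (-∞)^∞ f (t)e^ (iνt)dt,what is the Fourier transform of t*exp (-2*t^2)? sqrt (2)*I*sqrt (pi)*ν*exp (-ν^2/8)/8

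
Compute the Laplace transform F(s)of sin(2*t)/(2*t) atan(2/s)/2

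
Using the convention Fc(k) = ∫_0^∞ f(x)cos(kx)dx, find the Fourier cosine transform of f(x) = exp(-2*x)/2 1/(k^2 + 4)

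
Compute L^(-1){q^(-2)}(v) v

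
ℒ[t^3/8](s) 3/(4 * s^4)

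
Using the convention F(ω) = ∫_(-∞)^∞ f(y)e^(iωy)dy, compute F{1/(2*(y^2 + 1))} pi*exp(-Abs(ω))/2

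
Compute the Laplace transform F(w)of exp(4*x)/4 1/(4*(w - 4))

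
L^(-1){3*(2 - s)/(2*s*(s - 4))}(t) -3*exp(2*t)*cosh(2*t)/2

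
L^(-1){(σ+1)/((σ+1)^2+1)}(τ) exp(-τ)*cos(τ)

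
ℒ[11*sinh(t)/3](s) 11/(3*(s^2 - 1))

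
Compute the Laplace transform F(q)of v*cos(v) (q^2 - 1)/(q^2 + 1)^2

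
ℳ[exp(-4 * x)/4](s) gamma(s)/(4 * 2^(2 * s))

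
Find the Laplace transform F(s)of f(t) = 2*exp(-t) 2/(s + 1)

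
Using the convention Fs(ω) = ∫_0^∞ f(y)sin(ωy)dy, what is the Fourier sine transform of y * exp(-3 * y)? 6 * ω/(ω^2 + 9)^2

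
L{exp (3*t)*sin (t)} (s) 1/ ( (s - 3)^2+1)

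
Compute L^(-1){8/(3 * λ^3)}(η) 4 * η^2/3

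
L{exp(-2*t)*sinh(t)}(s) 1/((s+2)^2 - 1)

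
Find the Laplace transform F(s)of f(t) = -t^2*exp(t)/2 -1/(s - 1)^3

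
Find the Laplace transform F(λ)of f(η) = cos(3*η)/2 λ/(2*(λ^2 + 9))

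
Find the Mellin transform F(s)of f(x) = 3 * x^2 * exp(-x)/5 3 * gamma(s+2)/5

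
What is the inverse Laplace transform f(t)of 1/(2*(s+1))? exp(-t)/2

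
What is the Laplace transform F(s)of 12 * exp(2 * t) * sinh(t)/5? 12/(5 * ((s - 2)^2-1))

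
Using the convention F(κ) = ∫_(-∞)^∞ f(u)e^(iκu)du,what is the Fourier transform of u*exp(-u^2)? I*sqrt(pi)*κ*exp(-κ^2/4)/2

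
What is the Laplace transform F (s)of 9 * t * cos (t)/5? 9 * (s^2-1)/ (5 * (s^2 + 1)^2)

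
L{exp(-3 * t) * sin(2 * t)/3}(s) 2/(3 * ((s + 3)^2 + 4))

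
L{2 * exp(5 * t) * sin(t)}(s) 2/((s - 5)^2 + 1)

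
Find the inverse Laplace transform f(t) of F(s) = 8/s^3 4 * t^2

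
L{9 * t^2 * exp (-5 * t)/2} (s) 9/ (s + 5)^3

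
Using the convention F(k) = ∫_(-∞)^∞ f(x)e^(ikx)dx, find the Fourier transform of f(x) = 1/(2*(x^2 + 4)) pi*exp(-2*Abs(k))/4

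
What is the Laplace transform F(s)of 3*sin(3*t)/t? 3*atan(3/s)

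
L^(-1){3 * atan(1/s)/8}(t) 3 * sin(t)/(8 * t)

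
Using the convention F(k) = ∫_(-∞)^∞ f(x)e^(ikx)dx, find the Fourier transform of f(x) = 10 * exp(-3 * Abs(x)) 60/(k^2 + 9)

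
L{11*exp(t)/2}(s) 11/(2*(s - 1))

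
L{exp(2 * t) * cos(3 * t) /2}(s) (s - 2) /(2 * ((s - 2) ^2 + 9) ) 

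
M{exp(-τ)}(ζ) gamma(ζ)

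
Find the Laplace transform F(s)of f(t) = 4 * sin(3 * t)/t 4 * atan(3/s)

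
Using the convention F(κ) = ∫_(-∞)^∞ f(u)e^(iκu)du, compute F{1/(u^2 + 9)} pi*exp(-3*Abs(κ))/3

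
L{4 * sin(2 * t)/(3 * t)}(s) 4 * atan(2/s)/3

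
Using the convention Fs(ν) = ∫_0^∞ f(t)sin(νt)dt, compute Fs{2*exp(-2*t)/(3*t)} 2*atan(ν/2)/3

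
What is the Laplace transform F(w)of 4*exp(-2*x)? 4/(w + 2)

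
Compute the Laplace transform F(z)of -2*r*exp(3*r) -2/(z - 3)^2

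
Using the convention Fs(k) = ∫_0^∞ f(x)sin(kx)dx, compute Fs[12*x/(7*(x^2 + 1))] 6*pi*exp(-k)/7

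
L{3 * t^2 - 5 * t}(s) 6/s^3 - 5/s^2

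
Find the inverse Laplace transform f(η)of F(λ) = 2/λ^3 η^2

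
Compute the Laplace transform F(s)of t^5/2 60/s^6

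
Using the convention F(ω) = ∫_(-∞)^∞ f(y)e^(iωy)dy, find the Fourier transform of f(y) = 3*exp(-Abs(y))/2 3/(ω^2 + 1)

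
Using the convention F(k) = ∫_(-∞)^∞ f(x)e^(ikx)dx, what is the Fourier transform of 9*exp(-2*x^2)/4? 9*sqrt(2)*sqrt(pi)*exp(-k^2/8)/8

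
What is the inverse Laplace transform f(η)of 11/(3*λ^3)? 11*η^2/6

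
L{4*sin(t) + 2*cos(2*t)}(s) 2*s/(s^2 + 4) + 4/(s^2 + 1)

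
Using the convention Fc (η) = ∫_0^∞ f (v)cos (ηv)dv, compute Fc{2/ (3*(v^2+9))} pi*exp (-3*η)/9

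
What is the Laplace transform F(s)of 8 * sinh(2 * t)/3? 16/(3 * (s^2 - 4))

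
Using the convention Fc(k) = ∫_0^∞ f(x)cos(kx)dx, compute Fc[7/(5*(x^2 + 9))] 7*pi*exp(-3*k)/30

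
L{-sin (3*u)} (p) -3/ (p^2 + 9)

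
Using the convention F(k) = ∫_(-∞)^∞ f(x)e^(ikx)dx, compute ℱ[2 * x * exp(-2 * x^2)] sqrt(2) * I * sqrt(pi) * k * exp(-k^2/8)/4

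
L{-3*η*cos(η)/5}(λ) 3*(1 - λ^2)/(5*(λ^2 + 1)^2)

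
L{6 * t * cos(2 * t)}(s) 6 * (s^2 - 4)/(s^2 + 4)^2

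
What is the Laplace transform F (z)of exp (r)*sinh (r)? 1/ (z*(z - 2))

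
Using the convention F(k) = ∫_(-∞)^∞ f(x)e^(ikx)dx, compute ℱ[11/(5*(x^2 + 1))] 11*pi*exp(-Abs(k))/5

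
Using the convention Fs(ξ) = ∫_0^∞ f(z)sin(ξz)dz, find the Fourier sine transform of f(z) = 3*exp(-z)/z 3*atan(ξ)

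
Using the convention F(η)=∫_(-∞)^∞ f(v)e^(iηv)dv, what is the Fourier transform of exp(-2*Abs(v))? 4/(η^2 + 4)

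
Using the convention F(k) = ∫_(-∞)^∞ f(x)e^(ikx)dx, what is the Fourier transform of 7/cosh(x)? 7*pi/cosh(pi*k/2)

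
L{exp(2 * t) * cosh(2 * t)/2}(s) (s - 2)/(2 * s * (s - 4))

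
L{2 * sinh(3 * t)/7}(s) 6/(7 * (s^2 - 9))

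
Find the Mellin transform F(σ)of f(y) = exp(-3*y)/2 gamma(σ)/(2*3^σ)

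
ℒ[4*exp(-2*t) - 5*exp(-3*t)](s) 4/(s + 2) - 5/(s + 3)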